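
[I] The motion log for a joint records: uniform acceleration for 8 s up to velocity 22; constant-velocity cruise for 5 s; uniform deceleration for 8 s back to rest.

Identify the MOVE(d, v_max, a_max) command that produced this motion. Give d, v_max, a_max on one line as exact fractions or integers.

a_max = 22/8 = 11/4
d_a = ½·22·8 = 88; d_c = 22·5 = 110
d = 2·88 + 110 = 286
t_c = 5 > 0 → v_max = v_peak = 22

d=286 v_max=22 a_max=11/4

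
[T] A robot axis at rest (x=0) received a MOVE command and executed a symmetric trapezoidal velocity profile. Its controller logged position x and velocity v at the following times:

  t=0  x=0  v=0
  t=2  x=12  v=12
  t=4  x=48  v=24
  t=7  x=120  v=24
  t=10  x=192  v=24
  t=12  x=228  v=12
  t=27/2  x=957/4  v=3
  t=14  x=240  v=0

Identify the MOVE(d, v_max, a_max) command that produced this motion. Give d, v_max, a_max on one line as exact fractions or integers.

d=240 v_max=24 a_max=6

final state: t=14, x=240, v=0 → d = 240
a_max = (12−0)/(2−0) = 6
max v = 24 over t∈[4,10] → v_max = 24
check: 24·(4+6) = 240 ✓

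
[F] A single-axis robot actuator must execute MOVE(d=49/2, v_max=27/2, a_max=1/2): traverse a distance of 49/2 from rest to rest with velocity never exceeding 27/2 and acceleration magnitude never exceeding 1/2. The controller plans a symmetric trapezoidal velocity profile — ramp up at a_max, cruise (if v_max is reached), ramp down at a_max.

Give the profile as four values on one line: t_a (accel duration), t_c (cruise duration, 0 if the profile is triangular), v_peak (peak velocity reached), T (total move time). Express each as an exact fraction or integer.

v_max²/a_max = (27/2)²/(1/2) = 729/2
49/2 < 729/2 so t_c = 0
v_peak = √(49/2·1/2) = √(49/4) = 7/2
t_a = (7/2)/(1/2) = 7; t_c = 0
T = 2·7 = 14

t_a=7 t_c=0 v_peak=7/2 T=14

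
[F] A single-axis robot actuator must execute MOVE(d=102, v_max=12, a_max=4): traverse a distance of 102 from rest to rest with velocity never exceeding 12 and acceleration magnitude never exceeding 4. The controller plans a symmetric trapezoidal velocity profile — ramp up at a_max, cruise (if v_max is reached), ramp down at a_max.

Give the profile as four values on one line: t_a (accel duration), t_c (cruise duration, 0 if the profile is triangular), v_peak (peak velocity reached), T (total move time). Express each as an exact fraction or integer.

(v_max)²/a_max = 12²/4 = 36
102 ≥ 36 ⇒ cruise phase
t_a = 12/4 = 3; v_peak = 12
d_cruise = 102 − 36 = 66; t_c = 66/12 = 11/2
T = 2·3 + 11/2 = 23/2

t_a=3 t_c=11/2 v_peak=12 T=23/2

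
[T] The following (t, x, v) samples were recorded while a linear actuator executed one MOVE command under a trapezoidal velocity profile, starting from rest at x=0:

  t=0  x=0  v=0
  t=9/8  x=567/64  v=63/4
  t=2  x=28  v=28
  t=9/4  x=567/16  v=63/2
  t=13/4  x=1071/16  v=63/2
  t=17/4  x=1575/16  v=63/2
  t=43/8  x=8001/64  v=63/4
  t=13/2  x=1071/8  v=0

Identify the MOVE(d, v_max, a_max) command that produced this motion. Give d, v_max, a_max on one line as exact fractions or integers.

d=1071/8 v_max=63/2 a_max=14

final state: t=13/2, x=1071/8, v=0 → d = 1071/8
a_max = (63/4−0)/(9/8−0) = 14
max v = 63/2 over t∈[9/4,17/4] → v_max = 63/2
check: 63/2·(9/4+2) = 1071/8 ✓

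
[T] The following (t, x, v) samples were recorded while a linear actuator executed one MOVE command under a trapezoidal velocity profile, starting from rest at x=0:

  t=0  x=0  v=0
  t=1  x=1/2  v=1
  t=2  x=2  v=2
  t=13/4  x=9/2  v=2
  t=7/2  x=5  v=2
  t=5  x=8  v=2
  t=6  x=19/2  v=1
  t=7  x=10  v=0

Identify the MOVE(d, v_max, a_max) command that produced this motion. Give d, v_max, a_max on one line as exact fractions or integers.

final state: t=7, x=10, v=0 → d = 10
a_max = (1−0)/(1−0) = 1
max v = 2 over t∈[2,5] → v_max = 2
check: 2·(2+3) = 10 ✓

d=10 v_max=2 a_max=1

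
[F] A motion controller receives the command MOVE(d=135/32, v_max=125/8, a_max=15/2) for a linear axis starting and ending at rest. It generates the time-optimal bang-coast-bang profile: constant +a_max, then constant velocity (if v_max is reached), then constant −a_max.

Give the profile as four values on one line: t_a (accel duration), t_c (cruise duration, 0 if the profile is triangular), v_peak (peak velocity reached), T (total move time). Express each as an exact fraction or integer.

t_a=3/4 t_c=0 v_peak=45/8 T=3/2

v_max²/a_max = (125/8)²/(15/2) = 3125/96
135/32 < 3125/96 → triangular
v_peak = √(135/32·15/2) = √(2025/64) = 45/8
t_a = (45/8)/(15/2) = 3/4; t_c = 0
T = 2·3/4 = 3/2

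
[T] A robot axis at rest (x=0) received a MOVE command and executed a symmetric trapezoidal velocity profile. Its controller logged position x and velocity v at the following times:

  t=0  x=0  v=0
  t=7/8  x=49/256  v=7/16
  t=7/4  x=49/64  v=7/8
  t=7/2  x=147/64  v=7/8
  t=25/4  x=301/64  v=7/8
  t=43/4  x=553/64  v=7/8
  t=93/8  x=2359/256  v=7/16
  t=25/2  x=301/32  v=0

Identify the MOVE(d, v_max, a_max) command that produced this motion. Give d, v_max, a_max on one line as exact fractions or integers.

d=301/32 v_max=7/8 a_max=1/2

final state: t=25/2, x=301/32, v=0 → d = 301/32
a_max = (7/16−0)/(7/8−0) = 1/2
max v = 7/8 over t∈[7/4,43/4] → v_max = 7/8
check: 7/8·(7/4+9) = 301/32 ✓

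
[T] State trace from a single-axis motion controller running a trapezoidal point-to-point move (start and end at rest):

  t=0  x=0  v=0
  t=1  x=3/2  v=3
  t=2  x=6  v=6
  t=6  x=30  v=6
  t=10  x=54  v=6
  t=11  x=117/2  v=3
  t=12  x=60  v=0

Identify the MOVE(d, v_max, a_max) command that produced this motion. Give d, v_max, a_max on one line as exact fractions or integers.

final state: t=12, x=60, v=0 → d = 60
a_max = (3−0)/(1−0) = 3
max v = 6 over t∈[2,10] → v_max = 6
check: 6·(2+8) = 60 ✓

d=60 v_max=6 a_max=3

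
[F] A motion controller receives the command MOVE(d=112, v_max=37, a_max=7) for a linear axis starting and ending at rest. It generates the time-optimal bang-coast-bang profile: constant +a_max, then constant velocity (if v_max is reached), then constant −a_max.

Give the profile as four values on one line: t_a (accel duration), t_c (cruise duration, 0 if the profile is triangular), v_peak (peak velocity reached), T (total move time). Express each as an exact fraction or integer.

vₘ²/aₘ = 37²/7 = 1369/7
112 < 1369/7 so t_c = 0
v_peak = √(112·7) = √784 = 28
t_a = 28/7 = 4; t_c = 0
T = 2·4 = 8

t_a=4 t_c=0 v_peak=28 T=8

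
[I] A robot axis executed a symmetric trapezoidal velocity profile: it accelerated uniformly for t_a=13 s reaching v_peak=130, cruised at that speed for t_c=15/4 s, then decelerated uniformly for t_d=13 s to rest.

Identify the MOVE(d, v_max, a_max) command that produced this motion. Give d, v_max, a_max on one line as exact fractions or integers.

d=4355/2 v_max=130 a_max=10

a_max = 130/13 = 10
d_a = ½·130·13 = 845; d_c = 130·15/4 = 975/2
d = 2·845 + 975/2 = 4355/2
t_c = 15/4 > 0 ⇒ limit active, v_max = 130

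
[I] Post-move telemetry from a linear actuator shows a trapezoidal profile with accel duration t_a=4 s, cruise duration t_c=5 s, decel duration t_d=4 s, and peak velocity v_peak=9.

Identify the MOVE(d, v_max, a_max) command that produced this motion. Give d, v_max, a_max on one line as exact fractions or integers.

d=81 v_max=9 a_max=9/4

a_max = 9/4
d_a = ½·9·4 = 18; d_c = 9·5 = 45
d = 2·18 + 45 = 81
t_c = 5 > 0 ⇒ limit active, v_max = 9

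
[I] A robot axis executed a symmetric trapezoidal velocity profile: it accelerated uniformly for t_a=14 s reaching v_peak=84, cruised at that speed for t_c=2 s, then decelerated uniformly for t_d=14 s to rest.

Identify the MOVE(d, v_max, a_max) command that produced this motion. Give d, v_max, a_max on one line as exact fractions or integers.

a_max = 84/14 = 6
d_a = ½·84·14 = 588; d_c = 84·2 = 168
d = 2·588 + 168 = 1344
t_c = 2 > 0 → v_max = v_peak = 84

d=1344 v_max=84 a_max=6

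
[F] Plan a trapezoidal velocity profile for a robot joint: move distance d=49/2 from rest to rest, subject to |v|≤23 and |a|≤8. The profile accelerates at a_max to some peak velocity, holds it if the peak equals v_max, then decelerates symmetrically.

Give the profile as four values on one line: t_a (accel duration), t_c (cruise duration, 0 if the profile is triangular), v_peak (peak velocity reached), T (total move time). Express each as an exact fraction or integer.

v_max²/a_max = 23²/8 = 529/8
49/2 < 529/8 ⇒ no cruise
v_peak = √(49/2·8) = √196 = 14
t_a = 14/8 = 7/4; t_c = 0
T = 2·7/4 = 7/2

t_a=7/4 t_c=0 v_peak=14 T=7/2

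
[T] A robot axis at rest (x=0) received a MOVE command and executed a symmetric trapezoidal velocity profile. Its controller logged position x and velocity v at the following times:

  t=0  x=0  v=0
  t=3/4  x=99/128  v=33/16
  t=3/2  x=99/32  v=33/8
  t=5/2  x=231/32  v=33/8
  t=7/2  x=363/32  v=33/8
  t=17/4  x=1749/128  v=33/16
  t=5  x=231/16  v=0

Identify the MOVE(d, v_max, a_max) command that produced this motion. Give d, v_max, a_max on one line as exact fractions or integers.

final state: t=5, x=231/16, v=0 → d = 231/16
a_max = (33/16−0)/(3/4−0) = 11/4
max v = 33/8 over t∈[3/2,7/2] → v_max = 33/8
check: 33/8·(3/2+2) = 231/16 ✓

d=231/16 v_max=33/8 a_max=11/4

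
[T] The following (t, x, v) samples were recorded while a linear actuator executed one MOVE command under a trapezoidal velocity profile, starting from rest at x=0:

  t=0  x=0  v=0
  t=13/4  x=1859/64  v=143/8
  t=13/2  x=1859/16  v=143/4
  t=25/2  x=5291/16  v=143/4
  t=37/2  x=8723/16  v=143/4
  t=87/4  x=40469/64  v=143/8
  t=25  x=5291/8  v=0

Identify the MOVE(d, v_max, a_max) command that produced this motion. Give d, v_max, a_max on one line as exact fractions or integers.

final state: t=25, x=5291/8, v=0 → d = 5291/8
a_max = (143/8−0)/(13/4−0) = 11/2
max v = 143/4 over t∈[13/2,37/2] → v_max = 143/4
check: 143/4·(13/2+12) = 5291/8 ✓

d=5291/8 v_max=143/4 a_max=11/2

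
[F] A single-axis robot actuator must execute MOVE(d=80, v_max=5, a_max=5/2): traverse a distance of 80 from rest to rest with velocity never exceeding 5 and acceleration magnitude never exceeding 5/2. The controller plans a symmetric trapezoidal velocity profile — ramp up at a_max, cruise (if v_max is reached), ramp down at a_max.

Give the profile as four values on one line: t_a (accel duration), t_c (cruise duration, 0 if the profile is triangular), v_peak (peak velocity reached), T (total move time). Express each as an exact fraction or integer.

t_a=2 t_c=14 v_peak=5 T=18

vₘ²/aₘ = 5²/(5/2) = 10
80 ≥ 10 so v_max reached
t_a = 5/(5/2) = 2; v_peak = 5
d_cruise = 80 − 10 = 70; t_c = 70/5 = 14
T = 2·2 + 14 = 18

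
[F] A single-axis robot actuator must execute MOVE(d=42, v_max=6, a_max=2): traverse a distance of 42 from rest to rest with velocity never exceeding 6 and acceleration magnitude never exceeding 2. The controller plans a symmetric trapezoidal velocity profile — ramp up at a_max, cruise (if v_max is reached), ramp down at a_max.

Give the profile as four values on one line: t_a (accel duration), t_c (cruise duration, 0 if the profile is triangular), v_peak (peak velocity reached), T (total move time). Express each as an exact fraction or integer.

t_a=3 t_c=4 v_peak=6 T=10

v_max²/a_max = 6²/2 = 18
42 ≥ 18 ⇒ cruise phase
t_a = 6/2 = 3; v_peak = 6
d_cruise = 42 − 18 = 24; t_c = 24/6 = 4
T = 2·3 + 4 = 10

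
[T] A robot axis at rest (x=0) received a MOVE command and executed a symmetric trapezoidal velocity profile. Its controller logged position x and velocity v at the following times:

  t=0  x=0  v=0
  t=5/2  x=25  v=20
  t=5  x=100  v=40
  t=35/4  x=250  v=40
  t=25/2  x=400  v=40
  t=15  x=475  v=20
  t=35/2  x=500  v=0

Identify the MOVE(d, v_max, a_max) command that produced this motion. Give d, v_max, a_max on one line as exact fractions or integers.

final state: t=35/2, x=500, v=0 → d = 500
a_max = (20−0)/(5/2−0) = 8
max v = 40 over t∈[5,25/2] → v_max = 40
check: 40·(5+15/2) = 500 ✓

d=500 v_max=40 a_max=8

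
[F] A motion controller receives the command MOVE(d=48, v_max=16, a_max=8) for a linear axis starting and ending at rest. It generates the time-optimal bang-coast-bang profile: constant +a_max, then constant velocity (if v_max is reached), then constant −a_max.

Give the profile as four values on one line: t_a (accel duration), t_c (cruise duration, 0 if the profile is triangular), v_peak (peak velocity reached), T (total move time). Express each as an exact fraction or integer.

v_max²/a_max = 16²/8 = 32
48 ≥ 32 → trapezoidal
t_a = 16/8 = 2; v_peak = 16
d_cruise = 48 − 32 = 16; t_c = 16/16 = 1
T = 2·2 + 1 = 5

t_a=2 t_c=1 v_peak=16 T=5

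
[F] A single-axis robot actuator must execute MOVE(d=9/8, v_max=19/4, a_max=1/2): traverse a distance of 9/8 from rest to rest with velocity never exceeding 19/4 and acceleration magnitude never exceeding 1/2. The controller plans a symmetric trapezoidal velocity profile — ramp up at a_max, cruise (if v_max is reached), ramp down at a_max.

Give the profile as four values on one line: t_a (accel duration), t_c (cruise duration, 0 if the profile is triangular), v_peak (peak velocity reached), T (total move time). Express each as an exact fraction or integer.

t_a=3/2 t_c=0 v_peak=3/4 T=3

vₘ²/aₘ = (19/4)²/(1/2) = 361/8
9/8 < 361/8 so t_c = 0
v_peak = √(9/8·1/2) = √(9/16) = 3/4
t_a = (3/4)/(1/2) = 3/2; t_c = 0
T = 2·3/2 = 3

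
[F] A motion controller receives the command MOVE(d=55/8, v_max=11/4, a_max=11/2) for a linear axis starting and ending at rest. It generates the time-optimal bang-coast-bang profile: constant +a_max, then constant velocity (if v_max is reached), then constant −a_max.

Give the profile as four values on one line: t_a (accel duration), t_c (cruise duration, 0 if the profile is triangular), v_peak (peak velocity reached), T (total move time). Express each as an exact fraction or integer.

t_a=1/2 t_c=2 v_peak=11/4 T=3

vₘ²/aₘ = (11/4)²/(11/2) = 11/8
55/8 ≥ 11/8 ⇒ cruise phase
t_a = (11/4)/(11/2) = 1/2; v_peak = 11/4
d_cruise = 55/8 − 11/8 = 11/2; t_c = (11/2)/(11/4) = 2
T = 2·1/2 + 2 = 3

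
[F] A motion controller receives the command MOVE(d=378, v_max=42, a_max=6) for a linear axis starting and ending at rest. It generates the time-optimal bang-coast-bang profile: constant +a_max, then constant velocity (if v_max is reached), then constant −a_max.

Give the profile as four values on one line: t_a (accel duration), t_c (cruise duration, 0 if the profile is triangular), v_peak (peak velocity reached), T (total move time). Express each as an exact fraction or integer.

(v_max)²/a_max = 42²/6 = 294
378 ≥ 294 ⇒ cruise phase
t_a = 42/6 = 7; v_peak = 42
d_cruise = 378 − 294 = 84; t_c = 84/42 = 2
T = 2·7 + 2 = 16

t_a=7 t_c=2 v_peak=42 T=16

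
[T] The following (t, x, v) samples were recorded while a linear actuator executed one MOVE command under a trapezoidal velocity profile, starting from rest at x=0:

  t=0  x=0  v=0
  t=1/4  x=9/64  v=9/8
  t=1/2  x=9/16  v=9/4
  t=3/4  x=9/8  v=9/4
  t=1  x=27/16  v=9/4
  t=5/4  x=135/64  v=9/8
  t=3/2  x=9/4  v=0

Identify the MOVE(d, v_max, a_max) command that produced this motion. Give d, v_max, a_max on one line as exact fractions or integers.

final state: t=3/2, x=9/4, v=0 → d = 9/4
a_max = (9/8−0)/(1/4−0) = 9/2
max v = 9/4 over t∈[1/2,1] → v_max = 9/4
check: 9/4·(1/2+1/2) = 9/4 ✓

d=9/4 v_max=9/4 a_max=9/2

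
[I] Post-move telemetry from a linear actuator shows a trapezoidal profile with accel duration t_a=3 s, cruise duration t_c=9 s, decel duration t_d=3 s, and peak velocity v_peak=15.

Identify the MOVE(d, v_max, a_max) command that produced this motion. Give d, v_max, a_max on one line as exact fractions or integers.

a_max = 15/3 = 5
d_a = ½·15·3 = 45/2; d_c = 15·9 = 135
d = 2·45/2 + 135 = 180
t_c = 9 > 0 so v_max = 15

d=180 v_max=15 a_max=5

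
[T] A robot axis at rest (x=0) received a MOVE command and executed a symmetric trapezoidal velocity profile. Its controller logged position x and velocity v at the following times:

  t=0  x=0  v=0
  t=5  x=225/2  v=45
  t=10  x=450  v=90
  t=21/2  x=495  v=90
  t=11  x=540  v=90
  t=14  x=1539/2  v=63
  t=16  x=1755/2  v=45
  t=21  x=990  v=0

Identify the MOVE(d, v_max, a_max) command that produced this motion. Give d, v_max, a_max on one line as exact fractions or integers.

final state: t=21, x=990, v=0 → d = 990
a_max = (45−0)/(5−0) = 9
max v = 90 over t∈[10,11] → v_max = 90
check: 90·(10+1) = 990 ✓

d=990 v_max=90 a_max=9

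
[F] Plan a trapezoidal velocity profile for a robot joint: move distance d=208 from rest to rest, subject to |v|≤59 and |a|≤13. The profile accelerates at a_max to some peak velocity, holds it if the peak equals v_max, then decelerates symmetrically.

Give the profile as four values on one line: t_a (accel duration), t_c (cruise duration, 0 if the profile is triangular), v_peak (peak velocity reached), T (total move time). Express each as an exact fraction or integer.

v_max²/a_max = 59²/13 = 3481/13
208 < 3481/13 ⇒ no cruise
v_peak = √(208·13) = √2704 = 52
t_a = 52/13 = 4; t_c = 0
T = 2·4 = 8

t_a=4 t_c=0 v_peak=52 T=8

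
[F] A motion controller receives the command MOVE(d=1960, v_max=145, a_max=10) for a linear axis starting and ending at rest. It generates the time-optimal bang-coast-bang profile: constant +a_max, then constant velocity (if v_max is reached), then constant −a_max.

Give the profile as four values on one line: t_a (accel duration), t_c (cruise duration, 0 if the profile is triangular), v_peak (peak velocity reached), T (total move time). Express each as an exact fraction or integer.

vₘ²/aₘ = 145²/10 = 4205/2
1960 < 4205/2 so t_c = 0
v_peak = √(1960·10) = √19600 = 140
t_a = 140/10 = 14; t_c = 0
T = 2·14 = 28

t_a=14 t_c=0 v_peak=140 T=28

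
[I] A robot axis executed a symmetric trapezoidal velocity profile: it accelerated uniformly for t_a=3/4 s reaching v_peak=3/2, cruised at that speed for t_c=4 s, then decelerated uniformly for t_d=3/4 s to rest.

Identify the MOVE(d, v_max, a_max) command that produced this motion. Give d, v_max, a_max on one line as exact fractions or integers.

d=57/8 v_max=3/2 a_max=2

a_max = (3/2)/(3/4) = 2
d_a = ½·3/2·3/4 = 9/16; d_c = 3/2·4 = 6
d = 2·9/16 + 6 = 57/8
t_c = 4 > 0 so v_max = 3/2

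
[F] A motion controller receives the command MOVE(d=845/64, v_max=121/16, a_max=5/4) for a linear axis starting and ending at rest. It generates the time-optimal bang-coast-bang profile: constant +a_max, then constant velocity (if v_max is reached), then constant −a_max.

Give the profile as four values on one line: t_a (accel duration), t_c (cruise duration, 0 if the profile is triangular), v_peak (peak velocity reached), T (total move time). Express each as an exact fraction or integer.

t_a=13/4 t_c=0 v_peak=65/16 T=13/2

(v_max)²/a_max = (121/16)²/(5/4) = 14641/320
845/64 < 14641/320 ⇒ no cruise
v_peak = √(845/64·5/4) = √(4225/256) = 65/16
t_a = (65/16)/(5/4) = 13/4; t_c = 0
T = 2·13/4 = 13/2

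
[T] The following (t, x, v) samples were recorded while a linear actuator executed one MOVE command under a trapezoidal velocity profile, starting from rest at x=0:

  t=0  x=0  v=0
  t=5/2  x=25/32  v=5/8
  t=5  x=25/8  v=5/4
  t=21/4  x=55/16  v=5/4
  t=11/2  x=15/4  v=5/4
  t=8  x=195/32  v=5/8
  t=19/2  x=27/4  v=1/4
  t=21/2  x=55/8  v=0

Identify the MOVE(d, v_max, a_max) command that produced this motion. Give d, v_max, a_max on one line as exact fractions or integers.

final state: t=21/2, x=55/8, v=0 → d = 55/8
a_max = (5/8−0)/(5/2−0) = 1/4
max v = 5/4 over t∈[5,11/2] → v_max = 5/4
check: 5/4·(5+1/2) = 55/8 ✓

d=55/8 v_max=5/4 a_max=1/4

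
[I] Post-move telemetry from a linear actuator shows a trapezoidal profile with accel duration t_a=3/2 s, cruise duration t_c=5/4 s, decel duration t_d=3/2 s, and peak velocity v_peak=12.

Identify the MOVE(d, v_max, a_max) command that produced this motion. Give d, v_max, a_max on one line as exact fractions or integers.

d=33 v_max=12 a_max=8

a_max = 12/(3/2) = 8
d_a = ½·12·3/2 = 9; d_c = 12·5/4 = 15
d = 2·9 + 15 = 33
t_c = 5/4 > 0 ⇒ limit active, v_max = 12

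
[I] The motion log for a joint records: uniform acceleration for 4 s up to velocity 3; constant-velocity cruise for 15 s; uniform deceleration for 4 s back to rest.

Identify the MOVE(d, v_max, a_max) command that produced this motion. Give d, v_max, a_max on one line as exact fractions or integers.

a_max = 3/4
d_a = ½·3·4 = 6; d_c = 3·15 = 45
d = 2·6 + 45 = 57
t_c = 15 > 0 → v_max = v_peak = 3

d=57 v_max=3 a_max=3/4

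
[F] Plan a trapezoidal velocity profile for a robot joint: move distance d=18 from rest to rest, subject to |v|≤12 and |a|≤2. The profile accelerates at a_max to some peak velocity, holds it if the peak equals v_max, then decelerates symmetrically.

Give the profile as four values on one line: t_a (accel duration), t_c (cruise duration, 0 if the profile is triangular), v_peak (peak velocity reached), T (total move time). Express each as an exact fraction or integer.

t_a=3 t_c=0 v_peak=6 T=6

vₘ²/aₘ = 12²/2 = 72
18 < 72 ⇒ no cruise
v_peak = √(18·2) = √36 = 6
t_a = 6/2 = 3; t_c = 0
T = 2·3 = 6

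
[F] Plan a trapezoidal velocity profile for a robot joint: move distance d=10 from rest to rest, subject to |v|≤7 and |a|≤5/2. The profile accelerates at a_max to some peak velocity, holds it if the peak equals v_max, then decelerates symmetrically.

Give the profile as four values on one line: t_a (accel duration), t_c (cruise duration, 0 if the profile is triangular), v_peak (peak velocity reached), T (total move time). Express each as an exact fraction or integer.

t_a=2 t_c=0 v_peak=5 T=4

v_max²/a_max = 7²/(5/2) = 98/5
10 < 98/5 ⇒ no cruise
v_peak = √(10·5/2) = √25 = 5
t_a = 5/(5/2) = 2; t_c = 0
T = 2·2 = 4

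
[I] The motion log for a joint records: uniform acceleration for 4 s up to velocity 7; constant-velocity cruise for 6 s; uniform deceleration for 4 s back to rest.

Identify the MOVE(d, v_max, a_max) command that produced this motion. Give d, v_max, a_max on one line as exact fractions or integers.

a_max = 7/4
d_a = ½·7·4 = 14; d_c = 7·6 = 42
d = 2·14 + 42 = 70
t_c = 6 > 0 ⇒ limit active, v_max = 7

d=70 v_max=7 a_max=7/4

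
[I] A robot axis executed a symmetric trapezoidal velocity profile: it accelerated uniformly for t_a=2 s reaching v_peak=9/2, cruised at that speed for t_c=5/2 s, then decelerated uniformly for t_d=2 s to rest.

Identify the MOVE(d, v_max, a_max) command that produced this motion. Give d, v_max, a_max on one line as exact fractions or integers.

a_max = (9/2)/2 = 9/4
d_a = ½·9/2·2 = 9/2; d_c = 9/2·5/2 = 45/4
d = 2·9/2 + 45/4 = 81/4
t_c = 5/2 > 0 ⇒ limit active, v_max = 9/2

d=81/4 v_max=9/2 a_max=9/4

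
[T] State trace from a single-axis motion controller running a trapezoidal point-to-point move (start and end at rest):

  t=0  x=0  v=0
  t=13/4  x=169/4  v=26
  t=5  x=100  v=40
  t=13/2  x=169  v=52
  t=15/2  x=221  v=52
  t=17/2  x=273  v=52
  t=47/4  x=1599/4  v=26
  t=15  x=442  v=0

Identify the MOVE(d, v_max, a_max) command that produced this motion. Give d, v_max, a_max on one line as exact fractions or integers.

d=442 v_max=52 a_max=8

final state: t=15, x=442, v=0 → d = 442
a_max = (26−0)/(13/4−0) = 8
max v = 52 over t∈[13/2,17/2] → v_max = 52
check: 52·(13/2+2) = 442 ✓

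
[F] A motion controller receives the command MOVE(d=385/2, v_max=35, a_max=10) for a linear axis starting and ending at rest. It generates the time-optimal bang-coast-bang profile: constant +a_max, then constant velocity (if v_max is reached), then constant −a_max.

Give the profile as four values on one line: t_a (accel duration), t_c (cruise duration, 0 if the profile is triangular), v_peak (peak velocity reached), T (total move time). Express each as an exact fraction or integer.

v_max²/a_max = 35²/10 = 245/2
385/2 ≥ 245/2 → trapezoidal
t_a = 35/10 = 7/2; v_peak = 35
d_cruise = 385/2 − 245/2 = 70; t_c = 70/35 = 2
T = 2·7/2 + 2 = 9

t_a=7/2 t_c=2 v_peak=35 T=9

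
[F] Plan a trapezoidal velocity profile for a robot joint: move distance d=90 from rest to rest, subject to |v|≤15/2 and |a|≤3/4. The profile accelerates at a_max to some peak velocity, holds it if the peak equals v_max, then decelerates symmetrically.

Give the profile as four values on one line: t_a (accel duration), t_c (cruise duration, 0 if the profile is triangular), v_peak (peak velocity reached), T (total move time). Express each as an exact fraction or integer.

t_a=10 t_c=2 v_peak=15/2 T=22

(v_max)²/a_max = (15/2)²/(3/4) = 75
90 ≥ 75 so v_max reached
t_a = (15/2)/(3/4) = 10; v_peak = 15/2
d_cruise = 90 − 75 = 15; t_c = 15/(15/2) = 2
T = 2·10 + 2 = 22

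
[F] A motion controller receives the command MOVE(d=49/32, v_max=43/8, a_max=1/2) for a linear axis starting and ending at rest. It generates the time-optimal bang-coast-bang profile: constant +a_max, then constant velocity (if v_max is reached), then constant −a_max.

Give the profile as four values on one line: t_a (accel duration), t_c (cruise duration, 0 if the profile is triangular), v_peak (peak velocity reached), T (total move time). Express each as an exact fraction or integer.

t_a=7/4 t_c=0 v_peak=7/8 T=7/2

v_max²/a_max = (43/8)²/(1/2) = 1849/32
49/32 < 1849/32 so t_c = 0
v_peak = √(49/32·1/2) = √(49/64) = 7/8
t_a = (7/8)/(1/2) = 7/4; t_c = 0
T = 2·7/4 = 7/2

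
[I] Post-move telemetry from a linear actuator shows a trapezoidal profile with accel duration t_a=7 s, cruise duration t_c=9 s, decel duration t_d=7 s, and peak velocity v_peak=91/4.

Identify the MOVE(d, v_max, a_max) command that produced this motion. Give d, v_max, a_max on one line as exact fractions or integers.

a_max = (91/4)/7 = 13/4
d_a = ½·91/4·7 = 637/8; d_c = 91/4·9 = 819/4
d = 2·637/8 + 819/4 = 364
t_c = 9 > 0 → v_max = v_peak = 91/4

d=364 v_max=91/4 a_max=13/4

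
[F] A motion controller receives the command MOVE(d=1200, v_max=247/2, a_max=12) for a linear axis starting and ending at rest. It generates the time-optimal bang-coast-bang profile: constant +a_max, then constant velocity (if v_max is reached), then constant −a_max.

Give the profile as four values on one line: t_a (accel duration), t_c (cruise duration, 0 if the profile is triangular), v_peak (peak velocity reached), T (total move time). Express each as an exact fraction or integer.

t_a=10 t_c=0 v_peak=120 T=20

(v_max)²/a_max = (247/2)²/12 = 61009/48
1200 < 61009/48 so t_c = 0
v_peak = √(1200·12) = √14400 = 120
t_a = 120/12 = 10; t_c = 0
T = 2·10 = 20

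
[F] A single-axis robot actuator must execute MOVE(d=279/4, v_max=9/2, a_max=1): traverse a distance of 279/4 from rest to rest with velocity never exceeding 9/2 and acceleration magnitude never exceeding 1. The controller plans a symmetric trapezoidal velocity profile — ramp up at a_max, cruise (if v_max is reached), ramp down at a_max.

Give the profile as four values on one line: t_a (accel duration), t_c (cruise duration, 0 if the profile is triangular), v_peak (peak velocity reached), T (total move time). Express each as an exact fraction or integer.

t_a=9/2 t_c=11 v_peak=9/2 T=20

v_max²/a_max = (9/2)²/1 = 81/4
279/4 ≥ 81/4 → trapezoidal
t_a = (9/2)/1 = 9/2; v_peak = 9/2
d_cruise = 279/4 − 81/4 = 99/2; t_c = (99/2)/(9/2) = 11
T = 2·9/2 + 11 = 20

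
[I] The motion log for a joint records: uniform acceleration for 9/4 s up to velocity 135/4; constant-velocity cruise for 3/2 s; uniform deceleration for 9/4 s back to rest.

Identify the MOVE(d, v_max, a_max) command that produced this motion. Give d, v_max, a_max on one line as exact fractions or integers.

d=2025/16 v_max=135/4 a_max=15

a_max = (135/4)/(9/4) = 15
d_a = ½·135/4·9/4 = 1215/32; d_c = 135/4·3/2 = 405/8
d = 2·1215/32 + 405/8 = 2025/16
t_c = 3/2 > 0 → v_max = v_peak = 135/4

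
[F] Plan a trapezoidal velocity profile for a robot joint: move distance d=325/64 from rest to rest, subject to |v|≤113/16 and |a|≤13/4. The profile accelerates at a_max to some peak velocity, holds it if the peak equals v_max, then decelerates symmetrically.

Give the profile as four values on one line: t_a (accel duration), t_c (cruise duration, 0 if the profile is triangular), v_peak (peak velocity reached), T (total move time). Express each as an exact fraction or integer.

vₘ²/aₘ = (113/16)²/(13/4) = 12769/832
325/64 < 12769/832 so t_c = 0
v_peak = √(325/64·13/4) = √(4225/256) = 65/16
t_a = (65/16)/(13/4) = 5/4; t_c = 0
T = 2·5/4 = 5/2

t_a=5/4 t_c=0 v_peak=65/16 T=5/2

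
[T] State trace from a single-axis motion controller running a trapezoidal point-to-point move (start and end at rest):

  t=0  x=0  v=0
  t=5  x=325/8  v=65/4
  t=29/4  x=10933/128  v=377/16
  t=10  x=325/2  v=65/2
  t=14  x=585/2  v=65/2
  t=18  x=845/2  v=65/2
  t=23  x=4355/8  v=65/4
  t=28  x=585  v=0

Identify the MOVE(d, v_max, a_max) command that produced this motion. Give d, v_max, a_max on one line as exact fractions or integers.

final state: t=28, x=585, v=0 → d = 585
a_max = (65/4−0)/(5−0) = 13/4
max v = 65/2 over t∈[10,18] → v_max = 65/2
check: 65/2·(10+8) = 585 ✓

d=585 v_max=65/2 a_max=13/4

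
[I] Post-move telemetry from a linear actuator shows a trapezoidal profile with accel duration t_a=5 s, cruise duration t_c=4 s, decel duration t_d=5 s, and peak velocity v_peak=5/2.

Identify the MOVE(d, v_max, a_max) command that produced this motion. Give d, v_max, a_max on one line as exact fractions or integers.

a_max = (5/2)/5 = 1/2
d_a = ½·5/2·5 = 25/4; d_c = 5/2·4 = 10
d = 2·25/4 + 10 = 45/2
t_c = 4 > 0 ⇒ limit active, v_max = 5/2

d=45/2 v_max=5/2 a_max=1/2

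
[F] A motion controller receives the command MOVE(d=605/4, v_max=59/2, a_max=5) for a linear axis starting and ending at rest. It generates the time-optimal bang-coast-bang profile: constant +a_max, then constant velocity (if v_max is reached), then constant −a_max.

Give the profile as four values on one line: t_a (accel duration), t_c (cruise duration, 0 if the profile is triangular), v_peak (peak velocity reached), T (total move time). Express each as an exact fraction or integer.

t_a=11/2 t_c=0 v_peak=55/2 T=11

vₘ²/aₘ = (59/2)²/5 = 3481/20
605/4 < 3481/20 so t_c = 0
v_peak = √(605/4·5) = √(3025/4) = 55/2
t_a = (55/2)/5 = 11/2; t_c = 0
T = 2·11/2 = 11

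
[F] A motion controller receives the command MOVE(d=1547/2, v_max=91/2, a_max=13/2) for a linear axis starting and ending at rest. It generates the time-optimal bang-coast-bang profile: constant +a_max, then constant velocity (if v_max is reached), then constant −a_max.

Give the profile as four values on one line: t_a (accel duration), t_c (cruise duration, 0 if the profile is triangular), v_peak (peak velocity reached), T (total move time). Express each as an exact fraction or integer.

t_a=7 t_c=10 v_peak=91/2 T=24

v_max²/a_max = (91/2)²/(13/2) = 637/2
1547/2 ≥ 637/2 so v_max reached
t_a = (91/2)/(13/2) = 7; v_peak = 91/2
d_cruise = 1547/2 − 637/2 = 455; t_c = 455/(91/2) = 10
T = 2·7 + 10 = 24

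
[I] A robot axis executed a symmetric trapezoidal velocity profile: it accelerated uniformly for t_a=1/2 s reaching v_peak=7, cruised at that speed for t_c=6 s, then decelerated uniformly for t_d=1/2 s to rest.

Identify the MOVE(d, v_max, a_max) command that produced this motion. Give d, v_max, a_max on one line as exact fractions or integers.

d=91/2 v_max=7 a_max=14

a_max = 7/(1/2) = 14
d_a = ½·7·1/2 = 7/4; d_c = 7·6 = 42
d = 2·7/4 + 42 = 91/2
t_c = 6 > 0 → v_max = v_peak = 7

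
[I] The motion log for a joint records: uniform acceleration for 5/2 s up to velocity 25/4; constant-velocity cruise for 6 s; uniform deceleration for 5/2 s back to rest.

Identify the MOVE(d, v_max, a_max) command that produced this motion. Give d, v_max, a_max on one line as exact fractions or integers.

a_max = (25/4)/(5/2) = 5/2
d_a = ½·25/4·5/2 = 125/16; d_c = 25/4·6 = 75/2
d = 2·125/16 + 75/2 = 425/8
t_c = 6 > 0 ⇒ limit active, v_max = 25/4

d=425/8 v_max=25/4 a_max=5/2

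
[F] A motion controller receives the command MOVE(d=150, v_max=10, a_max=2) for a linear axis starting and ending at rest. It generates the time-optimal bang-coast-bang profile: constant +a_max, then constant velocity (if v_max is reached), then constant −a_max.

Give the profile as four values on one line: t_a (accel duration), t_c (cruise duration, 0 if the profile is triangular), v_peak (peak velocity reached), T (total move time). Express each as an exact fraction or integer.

t_a=5 t_c=10 v_peak=10 T=20

(v_max)²/a_max = 10²/2 = 50
150 ≥ 50 ⇒ cruise phase
t_a = 10/2 = 5; v_peak = 10
d_cruise = 150 − 50 = 100; t_c = 100/10 = 10
T = 2·5 + 10 = 20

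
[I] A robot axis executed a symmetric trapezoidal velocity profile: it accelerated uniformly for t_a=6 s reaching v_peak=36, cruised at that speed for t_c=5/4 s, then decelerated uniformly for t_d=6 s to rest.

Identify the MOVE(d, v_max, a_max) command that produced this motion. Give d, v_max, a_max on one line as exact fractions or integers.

a_max = 36/6 = 6
d_a = ½·36·6 = 108; d_c = 36·5/4 = 45
d = 2·108 + 45 = 261
t_c = 5/4 > 0 → v_max = v_peak = 36

d=261 v_max=36 a_max=6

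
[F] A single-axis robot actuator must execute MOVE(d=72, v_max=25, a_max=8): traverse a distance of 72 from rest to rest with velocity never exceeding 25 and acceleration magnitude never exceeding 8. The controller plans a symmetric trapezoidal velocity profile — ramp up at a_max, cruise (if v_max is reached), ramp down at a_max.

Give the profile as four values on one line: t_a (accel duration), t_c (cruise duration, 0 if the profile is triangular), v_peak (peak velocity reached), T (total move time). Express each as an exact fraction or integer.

t_a=3 t_c=0 v_peak=24 T=6

(v_max)²/a_max = 25²/8 = 625/8
72 < 625/8 → triangular
v_peak = √(72·8) = √576 = 24
t_a = 24/8 = 3; t_c = 0
T = 2·3 = 6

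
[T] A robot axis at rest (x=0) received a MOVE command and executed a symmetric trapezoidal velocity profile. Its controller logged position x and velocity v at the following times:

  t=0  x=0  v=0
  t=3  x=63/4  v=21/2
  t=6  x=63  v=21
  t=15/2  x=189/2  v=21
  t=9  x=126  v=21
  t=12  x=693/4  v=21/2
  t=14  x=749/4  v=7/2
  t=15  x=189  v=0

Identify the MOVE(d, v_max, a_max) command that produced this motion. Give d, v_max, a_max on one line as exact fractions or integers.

final state: t=15, x=189, v=0 → d = 189
a_max = (21/2−0)/(3−0) = 7/2
max v = 21 over t∈[6,9] → v_max = 21
check: 21·(6+3) = 189 ✓

d=189 v_max=21 a_max=7/2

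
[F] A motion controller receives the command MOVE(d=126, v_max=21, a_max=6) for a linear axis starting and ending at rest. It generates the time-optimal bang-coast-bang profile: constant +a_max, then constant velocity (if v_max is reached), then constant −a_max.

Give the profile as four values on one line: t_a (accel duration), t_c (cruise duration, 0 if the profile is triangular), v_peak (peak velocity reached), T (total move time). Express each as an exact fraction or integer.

vₘ²/aₘ = 21²/6 = 147/2
126 ≥ 147/2 so v_max reached
t_a = 21/6 = 7/2; v_peak = 21
d_cruise = 126 − 147/2 = 105/2; t_c = (105/2)/21 = 5/2
T = 2·7/2 + 5/2 = 19/2

t_a=7/2 t_c=5/2 v_peak=21 T=19/2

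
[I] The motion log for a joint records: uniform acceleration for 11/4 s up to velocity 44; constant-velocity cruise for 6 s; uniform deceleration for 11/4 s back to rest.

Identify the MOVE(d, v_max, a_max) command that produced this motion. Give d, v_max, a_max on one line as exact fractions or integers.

a_max = 44/(11/4) = 16
d_a = ½·44·11/4 = 121/2; d_c = 44·6 = 264
d = 2·121/2 + 264 = 385
t_c = 6 > 0 → v_max = v_peak = 44

d=385 v_max=44 a_max=16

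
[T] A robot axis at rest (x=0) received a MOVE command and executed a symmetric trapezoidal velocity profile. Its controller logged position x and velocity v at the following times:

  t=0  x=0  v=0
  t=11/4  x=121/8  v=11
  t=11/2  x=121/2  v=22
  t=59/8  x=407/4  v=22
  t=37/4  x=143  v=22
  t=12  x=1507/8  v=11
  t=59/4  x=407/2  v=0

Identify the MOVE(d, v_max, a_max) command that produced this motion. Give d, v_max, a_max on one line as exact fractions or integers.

d=407/2 v_max=22 a_max=4

final state: t=59/4, x=407/2, v=0 → d = 407/2
a_max = (11−0)/(11/4−0) = 4
max v = 22 over t∈[11/2,37/4] → v_max = 22
check: 22·(11/2+15/4) = 407/2 ✓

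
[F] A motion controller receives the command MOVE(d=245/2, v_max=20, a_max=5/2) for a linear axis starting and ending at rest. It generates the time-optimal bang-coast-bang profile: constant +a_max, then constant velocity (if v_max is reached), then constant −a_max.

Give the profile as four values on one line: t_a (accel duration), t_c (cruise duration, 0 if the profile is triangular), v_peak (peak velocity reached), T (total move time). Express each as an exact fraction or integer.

(v_max)²/a_max = 20²/(5/2) = 160
245/2 < 160 → triangular
v_peak = √(245/2·5/2) = √(1225/4) = 35/2
t_a = (35/2)/(5/2) = 7; t_c = 0
T = 2·7 = 14

t_a=7 t_c=0 v_peak=35/2 T=14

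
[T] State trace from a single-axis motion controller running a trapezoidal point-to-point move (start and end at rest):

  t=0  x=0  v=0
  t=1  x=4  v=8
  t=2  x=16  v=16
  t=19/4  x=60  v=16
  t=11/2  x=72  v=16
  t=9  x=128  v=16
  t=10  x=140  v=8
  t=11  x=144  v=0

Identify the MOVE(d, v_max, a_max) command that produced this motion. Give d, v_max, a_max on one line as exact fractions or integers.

final state: t=11, x=144, v=0 → d = 144
a_max = (8−0)/(1−0) = 8
max v = 16 over t∈[2,9] → v_max = 16
check: 16·(2+7) = 144 ✓

d=144 v_max=16 a_max=8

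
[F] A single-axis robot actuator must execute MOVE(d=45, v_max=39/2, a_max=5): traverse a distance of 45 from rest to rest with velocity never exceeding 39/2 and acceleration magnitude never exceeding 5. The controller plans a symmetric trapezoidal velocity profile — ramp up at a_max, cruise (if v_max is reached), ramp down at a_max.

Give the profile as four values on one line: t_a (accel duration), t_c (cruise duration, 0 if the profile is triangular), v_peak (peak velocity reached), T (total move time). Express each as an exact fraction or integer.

(v_max)²/a_max = (39/2)²/5 = 1521/20
45 < 1521/20 ⇒ no cruise
v_peak = √(45·5) = √225 = 15
t_a = 15/5 = 3; t_c = 0
T = 2·3 = 6

t_a=3 t_c=0 v_peak=15 T=6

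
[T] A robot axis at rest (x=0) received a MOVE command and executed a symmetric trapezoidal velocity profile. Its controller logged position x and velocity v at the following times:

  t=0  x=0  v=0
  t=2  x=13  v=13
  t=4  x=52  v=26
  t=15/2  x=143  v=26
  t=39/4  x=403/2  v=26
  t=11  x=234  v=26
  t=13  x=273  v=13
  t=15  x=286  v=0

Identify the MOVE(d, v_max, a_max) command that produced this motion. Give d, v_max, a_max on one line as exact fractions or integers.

d=286 v_max=26 a_max=13/2

final state: t=15, x=286, v=0 → d = 286
a_max = (13−0)/(2−0) = 13/2
max v = 26 over t∈[4,11] → v_max = 26
check: 26·(4+7) = 286 ✓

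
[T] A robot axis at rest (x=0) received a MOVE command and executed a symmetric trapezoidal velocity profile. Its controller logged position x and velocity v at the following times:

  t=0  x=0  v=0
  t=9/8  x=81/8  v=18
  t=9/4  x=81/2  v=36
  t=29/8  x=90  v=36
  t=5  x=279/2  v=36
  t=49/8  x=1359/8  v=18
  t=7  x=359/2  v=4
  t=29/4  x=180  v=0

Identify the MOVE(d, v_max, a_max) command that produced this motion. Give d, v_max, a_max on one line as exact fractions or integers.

final state: t=29/4, x=180, v=0 → d = 180
a_max = (18−0)/(9/8−0) = 16
max v = 36 over t∈[9/4,5] → v_max = 36
check: 36·(9/4+11/4) = 180 ✓

d=180 v_max=36 a_max=16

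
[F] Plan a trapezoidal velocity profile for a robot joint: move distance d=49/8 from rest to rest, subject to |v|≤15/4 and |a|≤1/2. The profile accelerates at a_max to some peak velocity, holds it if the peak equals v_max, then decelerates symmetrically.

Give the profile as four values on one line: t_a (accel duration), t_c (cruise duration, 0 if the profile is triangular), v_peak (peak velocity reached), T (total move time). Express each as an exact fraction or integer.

t_a=7/2 t_c=0 v_peak=7/4 T=7

vₘ²/aₘ = (15/4)²/(1/2) = 225/8
49/8 < 225/8 so t_c = 0
v_peak = √(49/8·1/2) = √(49/16) = 7/4
t_a = (7/4)/(1/2) = 7/2; t_c = 0
T = 2·7/2 = 7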